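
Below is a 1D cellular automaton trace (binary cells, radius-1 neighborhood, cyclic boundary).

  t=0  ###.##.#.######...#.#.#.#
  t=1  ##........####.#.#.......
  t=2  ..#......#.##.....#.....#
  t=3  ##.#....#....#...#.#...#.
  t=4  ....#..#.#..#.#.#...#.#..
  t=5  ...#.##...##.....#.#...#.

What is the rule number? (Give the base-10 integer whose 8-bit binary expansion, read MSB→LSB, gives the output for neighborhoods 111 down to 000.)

146

  ###|#  b7=1 t=0,i=0
  ##.|.  b6=0 t=0,i=2
  #.#|.  b5=0 t=0,i=3
  #..|#  b4=1 t=0,i=15
  .##|.  b3=0 t=0,i=4
  .#.|.  b2=0 t=0,i=7
  ..#|#  b1=1 t=0,i=17
  ...|.  b0=0 t=0,i=16
  bits 10010010 = 146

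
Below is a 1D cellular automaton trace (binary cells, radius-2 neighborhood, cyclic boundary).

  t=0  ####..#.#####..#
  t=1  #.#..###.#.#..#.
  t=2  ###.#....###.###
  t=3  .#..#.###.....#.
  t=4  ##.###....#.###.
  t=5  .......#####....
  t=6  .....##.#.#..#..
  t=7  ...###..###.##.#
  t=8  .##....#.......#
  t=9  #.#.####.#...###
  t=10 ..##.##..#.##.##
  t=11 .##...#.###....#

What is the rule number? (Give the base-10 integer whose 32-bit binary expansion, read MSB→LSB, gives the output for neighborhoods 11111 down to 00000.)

1077910654

  [31] ##### => .  t=0,i=1
  [30] ####. => #  t=0,i=2
  [29] ###.# => .  t=1,i=7
  [28] ###.. => .  t=0,i=3
  [27] ##.## => .  t=2,i=12
  [26] ##.#. => .  t=1,i=8
  [25] ##..# => .  t=0,i=4
  [24] ##... => .  t=3,i=9
  [23] #.### => .  t=0,i=8
  [22] #.##. => .  t=4,i=0
  [21] #.#.# => #  t=1,i=0
  [20] #.#.. => #  t=1,i=2
  [19] #..## => #  t=0,i=14
  [18] #..#. => #  t=0,i=5
  [17] #...# => #  t=7,i=1
  [16] #.... => #  t=2,i=6
  [15] .#### => #  t=0,i=0
  [14] .###. => .  t=1,i=6
  [13] .##.# => .  t=4,i=1
  [12] .##.. => #  t=8,i=2
  [11] .#.## => #  t=0,i=7
  [10] .#.#. => #  t=1,i=1
  [9] .#..# => .  t=1,i=3
  [8] .#... => .  t=2,i=5
  [7] ..### => .  t=0,i=15
  [6] ..##. => #  t=6,i=5
  [5] ..#.# => #  t=0,i=6
  [4] ..#.. => #  t=3,i=1
  [3] ...## => #  t=2,i=8
  [2] ...#. => #  t=3,i=13
  [1] ....# => #  t=2,i=7
  [0] ..... => .  t=3,i=11
  bits 01000000001111111001110001111110 = 1077910654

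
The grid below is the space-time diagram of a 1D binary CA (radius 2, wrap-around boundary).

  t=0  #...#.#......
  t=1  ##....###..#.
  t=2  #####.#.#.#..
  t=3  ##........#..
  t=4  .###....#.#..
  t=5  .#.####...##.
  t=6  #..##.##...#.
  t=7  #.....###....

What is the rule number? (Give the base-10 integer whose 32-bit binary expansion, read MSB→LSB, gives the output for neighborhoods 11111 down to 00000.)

  [31] ##### => .  t=2,i=2
  [30] ####. => .  t=2,i=3
  [29] ###.# => .  t=2,i=4
  [28] ###.. => #  t=1,i=8
  [27] ##.## => .  t=6,i=5
  [26] ##.#. => .  t=2,i=5
  [25] ##..# => .  t=1,i=9
  [24] ##... => #  t=1,i=2
  [23] #.### => #  t=5,i=3
  [22] #.##. => #  t=1,i=0
  [21] #.#.# => .  t=2,i=6
  [20] #.#.. => #  t=0,i=6
  [19] #..## => .  t=2,i=12
  [18] #..#. => #  t=1,i=10
  [17] #...# => .  t=0,i=2
  [16] #.... => #  t=0,i=8
  [15] .#### => #  t=2,i=1
  [14] .###. => .  t=1,i=7
  [13] .##.# => .  t=6,i=4
  [12] .##.. => #  t=1,i=1
  [11] .#.## => .  t=1,i=12
  [10] .#.#. => .  t=0,i=5
  [9] .#..# => .  t=2,i=11
  [8] .#... => #  t=0,i=1
  [7] ..### => #  t=1,i=6
  [6] ..##. => .  t=3,i=0
  [5] ..#.# => .  t=0,i=4
  [4] ..#.. => #  t=0,i=0
  [3] ...## => .  t=1,i=5
  [2] ...#. => .  t=0,i=3
  [1] ....# => #  t=0,i=11
  [0] ..... => .  t=0,i=9
  bits 00010001110101011001000110010010 = 299209106

299209106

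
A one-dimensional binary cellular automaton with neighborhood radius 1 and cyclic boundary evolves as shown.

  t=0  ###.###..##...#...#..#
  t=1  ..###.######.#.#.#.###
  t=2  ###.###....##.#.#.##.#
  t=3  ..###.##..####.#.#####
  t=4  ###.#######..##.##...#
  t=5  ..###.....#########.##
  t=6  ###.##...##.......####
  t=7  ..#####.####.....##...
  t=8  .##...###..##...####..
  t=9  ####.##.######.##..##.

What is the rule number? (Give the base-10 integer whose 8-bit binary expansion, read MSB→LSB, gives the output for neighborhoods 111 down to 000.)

122

  ###|.  b7=0 t=0,i=0
  ##.|#  b6=1 t=0,i=2
  #.#|#  b5=1 t=0,i=3
  #..|#  b4=1 t=0,i=7
  .##|#  b3=1 t=0,i=4
  .#.|.  b2=0 t=0,i=14
  ..#|#  b1=1 t=0,i=8
  ...|.  b0=0 t=0,i=12
  bits 01111010 = 122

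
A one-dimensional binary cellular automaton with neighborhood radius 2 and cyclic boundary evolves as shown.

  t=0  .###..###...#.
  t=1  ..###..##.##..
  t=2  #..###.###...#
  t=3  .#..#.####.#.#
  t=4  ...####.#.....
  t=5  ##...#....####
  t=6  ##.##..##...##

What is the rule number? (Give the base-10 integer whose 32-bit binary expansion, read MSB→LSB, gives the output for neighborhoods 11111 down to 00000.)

  nb #####: next=#  (t=5,i=12, bit31=1)
  nb ####.: next=#  (t=3,i=8, bit30=1)
  nb ###.#: next=.  (t=2,i=5, bit29=0)
  nb ###..: next=#  (t=0,i=3, bit28=1)
  nb ##.##: next=#  (t=1,i=9, bit27=1)
  nb ##.#.: next=.  (t=3,i=10, bit26=0)
  nb ##..#: next=#  (t=0,i=4, bit25=1)
  nb ##...: next=.  (t=0,i=9, bit24=0)
  nb #.###: next=#  (t=2,i=7, bit23=1)
  nb #.##.: next=.  (t=1,i=10, bit22=0)
  nb #.#.#: next=.  (t=3,i=11, bit21=0)
  nb #.#..: next=.  (t=3,i=1, bit20=0)
  nb #..##: next=.  (t=0,i=0, bit19=0)
  nb #..#.: next=#  (t=3,i=3, bit18=1)
  nb #...#: next=#  (t=0,i=10, bit17=1)
  nb #....: next=#  (t=1,i=13, bit16=1)
  nb .####: next=.  (t=3,i=7, bit15=0)
  nb .###.: next=#  (t=0,i=2, bit14=1)
  nb .##.#: next=#  (t=1,i=8, bit13=1)
  nb .##..: next=.  (t=1,i=11, bit12=0)
  nb .#.##: next=#  (t=3,i=5, bit11=1)
  nb .#.#.: next=.  (t=3,i=0, bit10=0)
  nb .#..#: next=.  (t=0,i=13, bit9=0)
  nb .#...: next=.  (t=4,i=9, bit8=0)
  nb ..###: next=.  (t=0,i=1, bit7=0)
  nb ..##.: next=#  (t=1,i=7, bit6=1)
  nb ..#.#: next=#  (t=3,i=4, bit5=1)
  nb ..#..: next=.  (t=0,i=12, bit4=0)
  nb ...##: next=.  (t=1,i=1, bit3=0)
  nb ...#.: next=#  (t=0,i=11, bit2=1)
  nb ....#: next=#  (t=1,i=0, bit1=1)
  nb .....: next=#  (t=4,i=0, bit0=1)
  bits 11011010100001110110100001100111 = 3666307175

3666307175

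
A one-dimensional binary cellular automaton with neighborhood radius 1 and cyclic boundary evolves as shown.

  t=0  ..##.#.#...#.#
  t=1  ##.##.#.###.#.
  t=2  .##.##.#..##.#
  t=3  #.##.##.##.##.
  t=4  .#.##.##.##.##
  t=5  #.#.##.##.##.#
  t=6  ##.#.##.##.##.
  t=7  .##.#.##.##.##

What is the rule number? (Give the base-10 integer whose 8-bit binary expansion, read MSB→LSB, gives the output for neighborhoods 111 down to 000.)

115

  ### -> .   bit 7 = 0  t=1,i=9
  ##. -> #   bit 6 = 1  t=0,i=3
  #.# -> #   bit 5 = 1  t=0,i=4
  #.. -> #   bit 4 = 1  t=0,i=0
  .## -> .   bit 3 = 0  t=0,i=2
  .#. -> .   bit 2 = 0  t=0,i=5
  ..# -> #   bit 1 = 1  t=0,i=1
  ... -> #   bit 0 = 1  t=0,i=9
  bits 01110011 = 115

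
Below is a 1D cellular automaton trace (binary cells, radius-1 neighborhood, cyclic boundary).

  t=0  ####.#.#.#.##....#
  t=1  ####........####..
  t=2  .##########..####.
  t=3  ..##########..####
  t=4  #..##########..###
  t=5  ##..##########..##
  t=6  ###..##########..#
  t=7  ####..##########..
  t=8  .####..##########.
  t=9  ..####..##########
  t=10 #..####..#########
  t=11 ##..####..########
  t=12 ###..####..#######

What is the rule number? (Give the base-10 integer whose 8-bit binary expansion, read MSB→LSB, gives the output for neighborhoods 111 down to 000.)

209

  [7] ### => #  t=0,i=0
  [6] ##. => #  t=0,i=3
  [5] #.# => .  t=0,i=4
  [4] #.. => #  t=0,i=13
  [3] .## => .  t=0,i=11
  [2] .#. => .  t=0,i=5
  [1] ..# => .  t=0,i=16
  [0] ... => #  t=0,i=14
  bits 11010001 = 209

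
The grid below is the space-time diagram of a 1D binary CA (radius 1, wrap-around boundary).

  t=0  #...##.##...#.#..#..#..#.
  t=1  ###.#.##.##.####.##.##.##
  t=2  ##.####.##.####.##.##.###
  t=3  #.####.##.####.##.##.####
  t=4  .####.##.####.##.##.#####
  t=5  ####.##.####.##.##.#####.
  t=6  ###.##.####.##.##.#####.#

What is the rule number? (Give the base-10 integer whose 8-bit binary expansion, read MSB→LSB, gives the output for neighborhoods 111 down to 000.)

  [7] ### => #  t=1,i=0
  [6] ##. => .  t=0,i=5
  [5] #.# => #  t=0,i=6
  [4] #.. => #  t=0,i=1
  [3] .## => #  t=0,i=4
  [2] .#. => #  t=0,i=0
  [1] ..# => .  t=0,i=3
  [0] ... => #  t=0,i=2
  bits 10111101 = 189

189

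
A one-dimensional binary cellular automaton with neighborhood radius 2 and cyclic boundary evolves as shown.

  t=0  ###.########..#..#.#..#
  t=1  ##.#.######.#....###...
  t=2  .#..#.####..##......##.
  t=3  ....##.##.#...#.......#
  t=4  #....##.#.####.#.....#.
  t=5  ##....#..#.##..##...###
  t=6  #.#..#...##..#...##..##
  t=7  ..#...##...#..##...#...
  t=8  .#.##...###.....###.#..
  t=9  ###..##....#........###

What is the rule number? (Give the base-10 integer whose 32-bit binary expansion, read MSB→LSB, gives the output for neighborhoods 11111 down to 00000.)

  [31] ##### => #  t=0,i=6
  [30] ####. => #  t=0,i=1
  [29] ###.# => .  t=0,i=2
  [28] ###.. => .  t=0,i=11
  [27] ##.## => #  t=0,i=3
  [26] ##.#. => .  t=1,i=2
  [25] ##..# => #  t=0,i=12
  [24] ##... => #  t=1,i=20
  [23] #.### => .  t=0,i=4
  [22] #.##. => .  t=3,i=7
  [21] #.#.# => .  t=1,i=3
  [20] #.#.. => #  t=0,i=19
  [19] #..## => .  t=0,i=21
  [18] #..#. => .  t=0,i=13
  [17] #...# => #  t=1,i=21
  [16] #.... => .  t=1,i=14
  [15] .#### => #  t=0,i=0
  [14] .###. => .  t=1,i=18
  [13] .##.# => #  t=1,i=1
  [12] .##.. => .  t=2,i=13
  [11] .#.## => #  t=1,i=4
  [10] .#.#. => #  t=0,i=18
  [9] .#..# => .  t=0,i=15
  [8] .#... => #  t=1,i=13
  [7] ..### => .  t=0,i=22
  [6] ..##. => .  t=1,i=0
  [5] ..#.# => #  t=0,i=17
  [4] ..#.. => .  t=0,i=14
  [3] ...## => .  t=1,i=16
  [2] ...#. => #  t=3,i=13
  [1] ....# => .  t=1,i=15
  [0] ..... => .  t=2,i=16
  bits 11001011000100101010110100100100 = 3406998820

3406998820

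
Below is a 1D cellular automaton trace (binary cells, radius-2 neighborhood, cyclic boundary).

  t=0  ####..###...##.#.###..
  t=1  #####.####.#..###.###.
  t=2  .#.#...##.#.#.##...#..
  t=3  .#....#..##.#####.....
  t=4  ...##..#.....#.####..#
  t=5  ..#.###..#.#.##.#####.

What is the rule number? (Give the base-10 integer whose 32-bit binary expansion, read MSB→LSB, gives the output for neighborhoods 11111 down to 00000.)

  #####|.  b31=0 t=1,i=2
  ####.|#  b30=1 t=0,i=2
  ###.#|.  b29=0 t=1,i=4
  ###..|#  b28=1 t=0,i=3
  ##.##|.  b27=0 t=1,i=5
  ##.#.|#  b26=1 t=0,i=14
  ##..#|#  b25=1 t=0,i=4
  ##...|#  b24=1 t=0,i=9
  #.###|.  b23=0 t=0,i=17
  #.##.|#  b22=1 t=2,i=14
  #.#.#|#  b21=1 t=0,i=15
  #.#..|.  b20=0 t=1,i=11
  #..##|.  b19=0 t=0,i=5
  #..#.|#  b18=1 t=4,i=6
  #...#|.  b17=0 t=0,i=10
  #....|#  b16=1 t=3,i=3
  .####|#  b15=1 t=0,i=1
  .###.|#  b14=1 t=0,i=7
  .##.#|.  b13=0 t=0,i=13
  .##..|#  b12=1 t=2,i=15
  .#.##|#  b11=1 t=0,i=16
  .#.#.|.  b10=0 t=2,i=2
  .#..#|#  b9=1 t=1,i=12
  .#...|.  b8=0 t=2,i=4
  ..###|#  b7=1 t=0,i=0
  ..##.|.  b6=0 t=0,i=12
  ..#.#|#  b5=1 t=2,i=1
  ..#..|.  b4=0 t=2,i=19
  ...##|#  b3=1 t=0,i=11
  ...#.|.  b2=0 t=2,i=0
  ....#|#  b1=1 t=3,i=4
  .....|.  b0=0 t=3,i=19
  bits 01010111011001011101101010101010 = 1466292906

1466292906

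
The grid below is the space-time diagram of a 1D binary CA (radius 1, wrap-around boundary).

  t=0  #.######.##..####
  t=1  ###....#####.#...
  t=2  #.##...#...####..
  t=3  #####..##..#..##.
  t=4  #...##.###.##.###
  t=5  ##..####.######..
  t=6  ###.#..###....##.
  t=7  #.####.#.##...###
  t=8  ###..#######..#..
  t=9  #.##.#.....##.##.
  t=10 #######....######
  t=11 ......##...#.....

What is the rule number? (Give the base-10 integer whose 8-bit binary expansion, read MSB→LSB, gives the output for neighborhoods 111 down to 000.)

  ### -> .   bit 7 = 0  t=0,i=3
  ##. -> #   bit 6 = 1  t=0,i=0
  #.# -> #   bit 5 = 1  t=0,i=1
  #.. -> #   bit 4 = 1  t=0,i=11
  .## -> #   bit 3 = 1  t=0,i=2
  .#. -> #   bit 2 = 1  t=1,i=13
  ..# -> .   bit 1 = 0  t=0,i=12
  ... -> .   bit 0 = 0  t=1,i=4
  bits 01111100 = 124

124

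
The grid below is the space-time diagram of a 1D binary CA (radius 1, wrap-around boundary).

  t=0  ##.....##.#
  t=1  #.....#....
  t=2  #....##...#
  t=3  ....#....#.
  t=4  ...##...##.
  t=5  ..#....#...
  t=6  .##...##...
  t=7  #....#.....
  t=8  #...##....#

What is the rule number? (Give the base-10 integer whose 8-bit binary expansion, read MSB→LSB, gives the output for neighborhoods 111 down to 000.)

134

  nb ###: next=#  (t=0,i=0, bit7=1)
  nb ##.: next=.  (t=0,i=1, bit6=0)
  nb #.#: next=.  (t=0,i=9, bit5=0)
  nb #..: next=.  (t=0,i=2, bit4=0)
  nb .##: next=.  (t=0,i=7, bit3=0)
  nb .#.: next=#  (t=1,i=0, bit2=1)
  nb ..#: next=#  (t=0,i=6, bit1=1)
  nb ...: next=.  (t=0,i=3, bit0=0)
  bits 10000110 = 134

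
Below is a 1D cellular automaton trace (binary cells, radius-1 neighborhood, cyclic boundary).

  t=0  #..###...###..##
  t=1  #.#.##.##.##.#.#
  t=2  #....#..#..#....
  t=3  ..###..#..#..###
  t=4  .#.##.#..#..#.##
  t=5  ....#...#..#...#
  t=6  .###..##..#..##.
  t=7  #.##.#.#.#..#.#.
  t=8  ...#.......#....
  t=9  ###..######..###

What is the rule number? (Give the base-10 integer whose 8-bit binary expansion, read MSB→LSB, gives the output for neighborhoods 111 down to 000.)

  ###|#  b7=1 t=0,i=4
  ##.|#  b6=1 t=0,i=0
  #.#|.  b5=0 t=1,i=1
  #..|.  b4=0 t=0,i=1
  .##|.  b3=0 t=0,i=3
  .#.|.  b2=0 t=1,i=2
  ..#|#  b1=1 t=0,i=2
  ...|#  b0=1 t=0,i=7
  bits 11000011 = 195

195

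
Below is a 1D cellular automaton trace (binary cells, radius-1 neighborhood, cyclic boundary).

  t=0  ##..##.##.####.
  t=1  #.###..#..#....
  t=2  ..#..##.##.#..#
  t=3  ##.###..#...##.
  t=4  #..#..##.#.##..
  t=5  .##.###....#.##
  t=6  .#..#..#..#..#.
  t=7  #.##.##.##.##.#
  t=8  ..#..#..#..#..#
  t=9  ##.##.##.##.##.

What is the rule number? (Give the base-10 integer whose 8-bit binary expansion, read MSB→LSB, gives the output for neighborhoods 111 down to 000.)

26

  nb ###: next=.  (t=0,i=11, bit7=0)
  nb ##.: next=.  (t=0,i=1, bit6=0)
  nb #.#: next=.  (t=0,i=6, bit5=0)
  nb #..: next=#  (t=0,i=2, bit4=1)
  nb .##: next=#  (t=0,i=0, bit3=1)
  nb .#.: next=.  (t=1,i=0, bit2=0)
  nb ..#: next=#  (t=0,i=3, bit1=1)
  nb ...: next=.  (t=1,i=12, bit0=0)
  bits 00011010 = 26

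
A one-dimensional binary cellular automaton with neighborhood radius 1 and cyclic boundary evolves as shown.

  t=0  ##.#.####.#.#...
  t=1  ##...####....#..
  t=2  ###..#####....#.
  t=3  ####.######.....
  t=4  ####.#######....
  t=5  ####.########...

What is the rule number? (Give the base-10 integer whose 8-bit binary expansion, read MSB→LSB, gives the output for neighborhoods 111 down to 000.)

  nb ###: next=#  (t=0,i=6, bit7=1)
  nb ##.: next=#  (t=0,i=1, bit6=1)
  nb #.#: next=.  (t=0,i=2, bit5=0)
  nb #..: next=#  (t=0,i=13, bit4=1)
  nb .##: next=#  (t=0,i=0, bit3=1)
  nb .#.: next=.  (t=0,i=3, bit2=0)
  nb ..#: next=.  (t=0,i=15, bit1=0)
  nb ...: next=.  (t=0,i=14, bit0=0)
  bits 11011000 = 216

216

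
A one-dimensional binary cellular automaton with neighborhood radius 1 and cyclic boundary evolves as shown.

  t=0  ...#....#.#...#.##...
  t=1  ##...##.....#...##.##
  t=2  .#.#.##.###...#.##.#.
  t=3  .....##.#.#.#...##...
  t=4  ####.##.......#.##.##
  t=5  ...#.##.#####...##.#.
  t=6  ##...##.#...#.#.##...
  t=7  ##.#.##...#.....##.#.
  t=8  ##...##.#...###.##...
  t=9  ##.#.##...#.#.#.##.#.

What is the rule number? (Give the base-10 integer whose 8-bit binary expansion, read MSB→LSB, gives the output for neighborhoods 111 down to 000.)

73

  ### -> .   bit 7 = 0  t=1,i=0
  ##. -> #   bit 6 = 1  t=0,i=17
  #.# -> .   bit 5 = 0  t=0,i=9
  #.. -> .   bit 4 = 0  t=0,i=4
  .## -> #   bit 3 = 1  t=0,i=16
  .#. -> .   bit 2 = 0  t=0,i=3
  ..# -> .   bit 1 = 0  t=0,i=2
  ... -> #   bit 0 = 1  t=0,i=0
  bits 01001001 = 73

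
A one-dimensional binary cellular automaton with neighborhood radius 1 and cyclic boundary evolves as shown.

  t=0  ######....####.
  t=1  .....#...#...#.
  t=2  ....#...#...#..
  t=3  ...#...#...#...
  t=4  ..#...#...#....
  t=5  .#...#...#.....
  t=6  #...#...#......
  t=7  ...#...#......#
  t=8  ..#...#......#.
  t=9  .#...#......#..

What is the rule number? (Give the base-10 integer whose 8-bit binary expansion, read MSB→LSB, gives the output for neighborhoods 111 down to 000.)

  ### -> .   bit 7 = 0  t=0,i=1
  ##. -> #   bit 6 = 1  t=0,i=5
  #.# -> .   bit 5 = 0  t=0,i=14
  #.. -> .   bit 4 = 0  t=0,i=6
  .## -> .   bit 3 = 0  t=0,i=0
  .#. -> .   bit 2 = 0  t=1,i=5
  ..# -> #   bit 1 = 1  t=0,i=9
  ... -> .   bit 0 = 0  t=0,i=7
  bits 01000010 = 66

66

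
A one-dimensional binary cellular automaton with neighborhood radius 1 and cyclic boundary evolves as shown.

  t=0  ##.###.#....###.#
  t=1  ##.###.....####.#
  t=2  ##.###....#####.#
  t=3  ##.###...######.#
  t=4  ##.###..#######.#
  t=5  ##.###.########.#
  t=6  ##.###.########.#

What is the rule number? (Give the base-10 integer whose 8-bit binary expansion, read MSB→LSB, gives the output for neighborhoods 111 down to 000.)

202

  ### -> #   bit 7 = 1  t=0,i=0
  ##. -> #   bit 6 = 1  t=0,i=1
  #.# -> .   bit 5 = 0  t=0,i=2
  #.. -> .   bit 4 = 0  t=0,i=8
  .## -> #   bit 3 = 1  t=0,i=3
  .#. -> .   bit 2 = 0  t=0,i=7
  ..# -> #   bit 1 = 1  t=0,i=11
  ... -> .   bit 0 = 0  t=0,i=9
  bits 11001010 = 202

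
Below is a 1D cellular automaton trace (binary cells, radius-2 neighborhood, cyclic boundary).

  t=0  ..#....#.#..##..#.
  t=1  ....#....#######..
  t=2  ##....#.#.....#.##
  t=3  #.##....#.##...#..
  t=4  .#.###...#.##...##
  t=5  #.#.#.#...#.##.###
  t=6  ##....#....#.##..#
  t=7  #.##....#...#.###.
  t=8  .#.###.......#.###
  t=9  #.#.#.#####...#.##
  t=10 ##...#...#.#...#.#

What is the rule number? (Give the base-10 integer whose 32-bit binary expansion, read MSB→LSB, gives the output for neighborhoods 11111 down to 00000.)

  #####|.  b31=0 t=1,i=11
  ####.|#  b30=1 t=1,i=14
  ###.#|#  b29=1 t=5,i=0
  ###..|.  b28=0 t=1,i=15
  ##.##|#  b27=1 t=5,i=14
  ##.#.|#  b26=1 t=4,i=0
  ##..#|#  b25=1 t=0,i=14
  ##...|#  b24=1 t=1,i=16
  #.###|.  b23=0 t=2,i=16
  #.##.|.  b22=0 t=3,i=2
  #.#.#|.  b21=0 t=4,i=1
  #.#..|#  b20=1 t=0,i=9
  #..##|#  b19=1 t=0,i=11
  #..#.|#  b18=1 t=0,i=15
  #...#|.  b17=0 t=0,i=0
  #....|#  b16=1 t=0,i=4
  .####|.  b15=0 t=1,i=10
  .###.|#  b14=1 t=4,i=4
  .##.#|#  b13=1 t=4,i=17
  .##..|#  b12=1 t=0,i=13
  .#.##|#  b11=1 t=2,i=15
  .#.#.|.  b10=0 t=0,i=8
  .#..#|#  b9=1 t=0,i=10
  .#...|.  b8=0 t=0,i=3
  ..###|.  b7=0 t=1,i=9
  ..##.|#  b6=1 t=0,i=12
  ..#.#|.  b5=0 t=0,i=7
  ..#..|.  b4=0 t=0,i=2
  ...##|#  b3=1 t=1,i=8
  ...#.|.  b2=0 t=0,i=1
  ....#|.  b1=0 t=0,i=5
  .....|#  b0=1 t=1,i=0
  bits 01101111000111010111101001001001 = 1864202825

1864202825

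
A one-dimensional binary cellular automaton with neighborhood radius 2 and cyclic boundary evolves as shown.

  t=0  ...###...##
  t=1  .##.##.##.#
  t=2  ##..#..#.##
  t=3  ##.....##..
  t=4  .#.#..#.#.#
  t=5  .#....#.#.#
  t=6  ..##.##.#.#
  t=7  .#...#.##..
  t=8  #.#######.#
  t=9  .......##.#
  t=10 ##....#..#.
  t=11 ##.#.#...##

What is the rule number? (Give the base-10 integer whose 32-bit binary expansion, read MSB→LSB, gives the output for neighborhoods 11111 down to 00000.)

  ##### -> .   bit 31 = 0  t=8,i=4
  ####. -> #   bit 30 = 1  t=2,i=0
  ###.# -> #   bit 29 = 1  t=8,i=8
  ###.. -> #   bit 28 = 1  t=0,i=5
  ##.## -> .   bit 27 = 0  t=1,i=3
  ##.#. -> #   bit 26 = 1  t=1,i=9
  ##..# -> .   bit 25 = 0  t=2,i=2
  ##... -> .   bit 24 = 0  t=0,i=0
  #.### -> .   bit 23 = 0  t=2,i=9
  #.##. -> #   bit 22 = 1  t=1,i=1
  #.#.# -> #   bit 21 = 1  t=1,i=10
  #.#.. -> .   bit 20 = 0  t=4,i=3
  #..## -> #   bit 19 = 1  t=3,i=10
  #..#. -> .   bit 18 = 0  t=2,i=3
  #...# -> #   bit 17 = 1  t=0,i=1
  #.... -> #   bit 16 = 1  t=3,i=3
  .#### -> .   bit 15 = 0  t=2,i=10
  .###. -> #   bit 14 = 1  t=0,i=4
  .##.# -> .   bit 13 = 0  t=1,i=2
  .##.. -> #   bit 12 = 1  t=0,i=10
  .#.## -> #   bit 11 = 1  t=1,i=0
  .#.#. -> .   bit 10 = 0  t=4,i=0
  .#..# -> .   bit 9 = 0  t=2,i=5
  .#... -> #   bit 8 = 1  t=5,i=2
  ..### -> .   bit 7 = 0  t=0,i=3
  ..##. -> .   bit 6 = 0  t=0,i=9
  ..#.# -> #   bit 5 = 1  t=2,i=7
  ..#.. -> .   bit 4 = 0  t=2,i=4
  ...## -> #   bit 3 = 1  t=0,i=2
  ...#. -> #   bit 2 = 1  t=5,i=5
  ....# -> .   bit 1 = 0  t=3,i=5
  ..... -> .   bit 0 = 0  t=3,i=4
  bits 01110100011010110101100100101100 = 1953192236

1953192236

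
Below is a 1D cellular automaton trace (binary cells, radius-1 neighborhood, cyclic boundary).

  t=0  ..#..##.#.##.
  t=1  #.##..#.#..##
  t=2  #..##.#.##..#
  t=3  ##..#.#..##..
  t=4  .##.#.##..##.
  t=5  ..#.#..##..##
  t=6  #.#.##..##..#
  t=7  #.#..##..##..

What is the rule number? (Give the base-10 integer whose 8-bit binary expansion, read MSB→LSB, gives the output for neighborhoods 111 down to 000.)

  nb ###: next=#  (t=1,i=12, bit7=1)
  nb ##.: next=#  (t=0,i=6, bit6=1)
  nb #.#: next=.  (t=0,i=7, bit5=0)
  nb #..: next=#  (t=0,i=3, bit4=1)
  nb .##: next=.  (t=0,i=5, bit3=0)
  nb .#.: next=#  (t=0,i=2, bit2=1)
  nb ..#: next=.  (t=0,i=1, bit1=0)
  nb ...: next=#  (t=0,i=0, bit0=1)
  bits 11010101 = 213

213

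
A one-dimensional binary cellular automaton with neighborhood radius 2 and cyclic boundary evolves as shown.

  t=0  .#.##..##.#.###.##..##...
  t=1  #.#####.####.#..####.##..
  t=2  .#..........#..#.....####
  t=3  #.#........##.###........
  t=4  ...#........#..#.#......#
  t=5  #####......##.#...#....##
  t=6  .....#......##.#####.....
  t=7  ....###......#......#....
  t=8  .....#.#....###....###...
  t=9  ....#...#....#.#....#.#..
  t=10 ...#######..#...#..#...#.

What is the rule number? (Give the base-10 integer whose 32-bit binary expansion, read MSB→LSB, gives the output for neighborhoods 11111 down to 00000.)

124680468

  [31] ##### => .  t=1,i=4
  [30] ####. => .  t=1,i=5
  [29] ###.# => .  t=0,i=14
  [28] ###.. => .  t=3,i=16
  [27] ##.## => .  t=0,i=15
  [26] ##.#. => #  t=0,i=9
  [25] ##..# => #  t=0,i=5
  [24] ##... => #  t=0,i=22
  [23] #.### => .  t=0,i=12
  [22] #.##. => #  t=0,i=3
  [21] #.#.# => #  t=0,i=10
  [20] #.#.. => .  t=1,i=13
  [19] #..## => #  t=0,i=6
  [18] #..#. => #  t=1,i=24
  [17] #...# => #  t=4,i=1
  [16] #.... => .  t=0,i=23
  [15] .#### => .  t=1,i=3
  [14] .###. => #  t=0,i=13
  [13] .##.# => #  t=0,i=8
  [12] .##.. => #  t=0,i=4
  [11] .#.## => #  t=0,i=2
  [10] .#.#. => .  t=3,i=1
  [9] .#..# => .  t=1,i=14
  [8] .#... => #  t=2,i=2
  [7] ..### => .  t=1,i=16
  [6] ..##. => .  t=0,i=7
  [5] ..#.# => .  t=0,i=1
  [4] ..#.. => #  t=2,i=12
  [3] ...## => .  t=2,i=20
  [2] ...#. => #  t=0,i=0
  [1] ....# => .  t=0,i=24
  [0] ..... => .  t=2,i=4
  bits 00000111011011100111100100010100 = 124680468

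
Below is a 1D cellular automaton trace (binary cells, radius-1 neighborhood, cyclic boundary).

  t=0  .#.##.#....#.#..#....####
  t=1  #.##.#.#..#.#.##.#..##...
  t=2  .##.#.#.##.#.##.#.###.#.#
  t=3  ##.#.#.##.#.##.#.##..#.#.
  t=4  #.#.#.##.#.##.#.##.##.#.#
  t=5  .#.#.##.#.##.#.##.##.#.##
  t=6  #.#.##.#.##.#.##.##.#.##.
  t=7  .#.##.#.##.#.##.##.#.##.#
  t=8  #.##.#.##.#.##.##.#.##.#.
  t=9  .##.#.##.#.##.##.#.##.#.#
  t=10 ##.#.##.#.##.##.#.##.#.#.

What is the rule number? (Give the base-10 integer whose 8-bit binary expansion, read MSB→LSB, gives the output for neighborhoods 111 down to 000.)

58

  nb ###: next=.  (t=0,i=22, bit7=0)
  nb ##.: next=.  (t=0,i=4, bit6=0)
  nb #.#: next=#  (t=0,i=0, bit5=1)
  nb #..: next=#  (t=0,i=7, bit4=1)
  nb .##: next=#  (t=0,i=3, bit3=1)
  nb .#.: next=.  (t=0,i=1, bit2=0)
  nb ..#: next=#  (t=0,i=10, bit1=1)
  nb ...: next=.  (t=0,i=8, bit0=0)
  bits 00111010 = 58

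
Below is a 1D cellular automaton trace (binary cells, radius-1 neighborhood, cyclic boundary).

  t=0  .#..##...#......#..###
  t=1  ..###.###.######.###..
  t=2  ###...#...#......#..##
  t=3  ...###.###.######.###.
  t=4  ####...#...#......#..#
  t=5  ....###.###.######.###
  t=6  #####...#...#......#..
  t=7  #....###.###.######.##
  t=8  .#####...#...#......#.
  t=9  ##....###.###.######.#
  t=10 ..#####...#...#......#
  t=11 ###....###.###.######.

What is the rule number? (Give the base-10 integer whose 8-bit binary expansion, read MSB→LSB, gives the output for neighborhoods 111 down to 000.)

27

  [7] ### => .  t=0,i=20
  [6] ##. => .  t=0,i=5
  [5] #.# => .  t=0,i=0
  [4] #.. => #  t=0,i=2
  [3] .## => #  t=0,i=4
  [2] .#. => .  t=0,i=1
  [1] ..# => #  t=0,i=3
  [0] ... => #  t=0,i=7
  bits 00011011 = 27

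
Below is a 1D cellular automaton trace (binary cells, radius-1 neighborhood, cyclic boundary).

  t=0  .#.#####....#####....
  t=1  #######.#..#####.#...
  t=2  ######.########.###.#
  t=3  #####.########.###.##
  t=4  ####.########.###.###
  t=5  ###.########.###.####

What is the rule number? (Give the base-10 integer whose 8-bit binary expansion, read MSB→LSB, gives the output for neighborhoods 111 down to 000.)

  nb ###: next=#  (t=0,i=4, bit7=1)
  nb ##.: next=.  (t=0,i=7, bit6=0)
  nb #.#: next=#  (t=0,i=2, bit5=1)
  nb #..: next=#  (t=0,i=8, bit4=1)
  nb .##: next=#  (t=0,i=3, bit3=1)
  nb .#.: next=#  (t=0,i=1, bit2=1)
  nb ..#: next=#  (t=0,i=0, bit1=1)
  nb ...: next=.  (t=0,i=9, bit0=0)
  bits 10111110 = 190

190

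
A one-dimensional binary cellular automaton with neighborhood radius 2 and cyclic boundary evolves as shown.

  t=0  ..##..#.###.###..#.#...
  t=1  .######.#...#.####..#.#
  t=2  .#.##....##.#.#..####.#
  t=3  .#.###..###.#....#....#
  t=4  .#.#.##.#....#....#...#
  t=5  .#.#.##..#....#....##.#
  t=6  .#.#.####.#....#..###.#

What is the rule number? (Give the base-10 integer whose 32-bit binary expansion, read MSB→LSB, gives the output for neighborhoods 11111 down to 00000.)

  nb #####: next=#  (t=1,i=3, bit31=1)
  nb ####.: next=.  (t=1,i=5, bit30=0)
  nb ###.#: next=.  (t=0,i=10, bit29=0)
  nb ###..: next=#  (t=0,i=14, bit28=1)
  nb ##.##: next=.  (t=0,i=11, bit27=0)
  nb ##.#.: next=.  (t=1,i=7, bit26=0)
  nb ##..#: next=#  (t=0,i=4, bit25=1)
  nb ##...: next=#  (t=2,i=5, bit24=1)
  nb #.###: next=#  (t=0,i=8, bit23=1)
  nb #.##.: next=#  (t=2,i=3, bit22=1)
  nb #.#.#: next=#  (t=1,i=22, bit21=1)
  nb #.#..: next=.  (t=0,i=19, bit20=0)
  nb #..##: next=.  (t=2,i=16, bit19=0)
  nb #..#.: next=#  (t=0,i=5, bit18=1)
  nb #...#: next=#  (t=1,i=10, bit17=1)
  nb #....: next=.  (t=0,i=21, bit16=0)
  nb .####: next=.  (t=1,i=2, bit15=0)
  nb .###.: next=.  (t=0,i=9, bit14=0)
  nb .##.#: next=#  (t=2,i=10, bit13=1)
  nb .##..: next=#  (t=0,i=3, bit12=1)
  nb .#.##: next=.  (t=0,i=7, bit11=0)
  nb .#.#.: next=.  (t=0,i=18, bit10=0)
  nb .#..#: next=.  (t=2,i=15, bit9=0)
  nb .#...: next=#  (t=0,i=20, bit8=1)
  nb ..###: next=#  (t=2,i=17, bit7=1)
  nb ..##.: next=#  (t=0,i=2, bit6=1)
  nb ..#.#: next=#  (t=0,i=6, bit5=1)
  nb ..#..: next=.  (t=3,i=17, bit4=0)
  nb ...##: next=#  (t=0,i=1, bit3=1)
  nb ...#.: next=.  (t=1,i=11, bit2=0)
  nb ....#: next=.  (t=0,i=0, bit1=0)
  nb .....: next=#  (t=0,i=22, bit0=1)
  bits 10010011111001100011000111101001 = 2481336809

2481336809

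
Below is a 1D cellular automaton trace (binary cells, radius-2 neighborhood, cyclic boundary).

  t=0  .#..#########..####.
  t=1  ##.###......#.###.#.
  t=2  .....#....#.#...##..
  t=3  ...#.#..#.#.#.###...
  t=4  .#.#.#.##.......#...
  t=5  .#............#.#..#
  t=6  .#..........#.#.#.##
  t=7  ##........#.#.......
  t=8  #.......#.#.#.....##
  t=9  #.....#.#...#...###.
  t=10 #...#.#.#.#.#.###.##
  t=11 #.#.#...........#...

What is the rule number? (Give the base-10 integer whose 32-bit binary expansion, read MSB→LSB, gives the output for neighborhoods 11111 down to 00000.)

874414330

  nb #####: next=.  (t=0,i=6, bit31=0)
  nb ####.: next=.  (t=0,i=11, bit30=0)
  nb ###.#: next=#  (t=1,i=16, bit29=1)
  nb ###..: next=#  (t=0,i=12, bit28=1)
  nb ##.##: next=.  (t=1,i=2, bit27=0)
  nb ##.#.: next=#  (t=1,i=17, bit26=1)
  nb ##..#: next=.  (t=0,i=13, bit25=0)
  nb ##...: next=.  (t=1,i=6, bit24=0)
  nb #.###: next=.  (t=1,i=3, bit23=0)
  nb #.##.: next=.  (t=1,i=0, bit22=0)
  nb #.#.#: next=.  (t=1,i=18, bit21=0)
  nb #.#..: next=#  (t=2,i=12, bit20=1)
  nb #..##: next=#  (t=0,i=3, bit19=1)
  nb #..#.: next=#  (t=0,i=0, bit18=1)
  nb #...#: next=#  (t=2,i=14, bit17=1)
  nb #....: next=.  (t=1,i=7, bit16=0)
  nb .####: next=#  (t=0,i=5, bit15=1)
  nb .###.: next=.  (t=1,i=4, bit14=0)
  nb .##.#: next=.  (t=1,i=1, bit13=0)
  nb .##..: next=.  (t=2,i=17, bit12=0)
  nb .#.##: next=.  (t=1,i=13, bit11=0)
  nb .#.#.: next=.  (t=2,i=11, bit10=0)
  nb .#..#: next=.  (t=0,i=2, bit9=0)
  nb .#...: next=.  (t=2,i=6, bit8=0)
  nb ..###: next=#  (t=0,i=4, bit7=1)
  nb ..##.: next=#  (t=2,i=16, bit6=1)
  nb ..#.#: next=#  (t=1,i=12, bit5=1)
  nb ..#..: next=#  (t=0,i=1, bit4=1)
  nb ...##: next=#  (t=2,i=15, bit3=1)
  nb ...#.: next=.  (t=1,i=11, bit2=0)
  nb ....#: next=#  (t=1,i=10, bit1=1)
  nb .....: next=.  (t=1,i=8, bit0=0)
  bits 00110100000111101000000011111010 = 874414330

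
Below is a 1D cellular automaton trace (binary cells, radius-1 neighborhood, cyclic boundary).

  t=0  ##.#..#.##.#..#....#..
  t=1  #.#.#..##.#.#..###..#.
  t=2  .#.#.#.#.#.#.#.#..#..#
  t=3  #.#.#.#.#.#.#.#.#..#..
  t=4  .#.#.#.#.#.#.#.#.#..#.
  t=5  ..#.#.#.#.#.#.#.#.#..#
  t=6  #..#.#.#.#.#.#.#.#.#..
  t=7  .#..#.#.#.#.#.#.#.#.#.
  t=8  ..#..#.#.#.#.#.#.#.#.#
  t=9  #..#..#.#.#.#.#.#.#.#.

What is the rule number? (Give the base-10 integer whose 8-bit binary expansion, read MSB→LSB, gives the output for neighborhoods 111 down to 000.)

57

  ### -> .   bit 7 = 0  t=1,i=16
  ##. -> .   bit 6 = 0  t=0,i=1
  #.# -> #   bit 5 = 1  t=0,i=2
  #.. -> #   bit 4 = 1  t=0,i=4
  .## -> #   bit 3 = 1  t=0,i=0
  .#. -> .   bit 2 = 0  t=0,i=3
  ..# -> .   bit 1 = 0  t=0,i=5
  ... -> #   bit 0 = 1  t=0,i=16
  bits 00111001 = 57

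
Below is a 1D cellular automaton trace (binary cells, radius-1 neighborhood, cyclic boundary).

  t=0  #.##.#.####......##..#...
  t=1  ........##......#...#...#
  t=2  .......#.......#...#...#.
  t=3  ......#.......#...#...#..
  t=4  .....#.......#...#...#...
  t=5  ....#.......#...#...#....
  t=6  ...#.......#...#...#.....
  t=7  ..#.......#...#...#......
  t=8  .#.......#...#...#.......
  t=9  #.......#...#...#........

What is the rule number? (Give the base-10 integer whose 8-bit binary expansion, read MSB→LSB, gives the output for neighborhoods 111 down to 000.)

130

  ###|#  b7=1 t=0,i=8
  ##.|.  b6=0 t=0,i=3
  #.#|.  b5=0 t=0,i=1
  #..|.  b4=0 t=0,i=11
  .##|.  b3=0 t=0,i=2
  .#.|.  b2=0 t=0,i=0
  ..#|#  b1=1 t=0,i=16
  ...|.  b0=0 t=0,i=12
  bits 10000010 = 130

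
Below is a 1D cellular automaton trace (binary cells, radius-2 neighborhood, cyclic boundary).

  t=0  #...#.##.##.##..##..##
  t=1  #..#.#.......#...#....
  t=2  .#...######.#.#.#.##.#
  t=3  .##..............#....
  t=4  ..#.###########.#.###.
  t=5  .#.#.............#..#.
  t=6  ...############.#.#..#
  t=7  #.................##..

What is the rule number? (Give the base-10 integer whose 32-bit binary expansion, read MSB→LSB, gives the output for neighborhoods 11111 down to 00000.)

269556485

  nb #####: next=.  (t=2,i=7, bit31=0)
  nb ####.: next=.  (t=2,i=9, bit30=0)
  nb ###.#: next=.  (t=2,i=10, bit29=0)
  nb ###..: next=#  (t=0,i=0, bit28=1)
  nb ##.##: next=.  (t=0,i=8, bit27=0)
  nb ##.#.: next=.  (t=2,i=11, bit26=0)
  nb ##..#: next=.  (t=0,i=14, bit25=0)
  nb ##...: next=.  (t=0,i=1, bit24=0)
  nb #.###: next=.  (t=4,i=4, bit23=0)
  nb #.##.: next=.  (t=0,i=6, bit22=0)
  nb #.#.#: next=.  (t=2,i=12, bit21=0)
  nb #.#..: next=#  (t=1,i=5, bit20=1)
  nb #..##: next=.  (t=0,i=15, bit19=0)
  nb #..#.: next=.  (t=1,i=2, bit18=0)
  nb #...#: next=.  (t=0,i=2, bit17=0)
  nb #....: next=#  (t=1,i=7, bit16=1)
  nb .####: next=.  (t=2,i=6, bit15=0)
  nb .###.: next=.  (t=0,i=21, bit14=0)
  nb .##.#: next=.  (t=0,i=7, bit13=0)
  nb .##..: next=#  (t=0,i=13, bit12=1)
  nb .#.##: next=#  (t=0,i=5, bit11=1)
  nb .#.#.: next=.  (t=1,i=4, bit10=0)
  nb .#..#: next=#  (t=1,i=1, bit9=1)
  nb .#...: next=#  (t=1,i=6, bit8=1)
  nb ..###: next=.  (t=0,i=20, bit7=0)
  nb ..##.: next=.  (t=0,i=16, bit6=0)
  nb ..#.#: next=.  (t=0,i=4, bit5=0)
  nb ..#..: next=.  (t=1,i=0, bit4=0)
  nb ...##: next=.  (t=2,i=4, bit3=0)
  nb ...#.: next=#  (t=0,i=3, bit2=1)
  nb ....#: next=.  (t=1,i=11, bit1=0)
  nb .....: next=#  (t=1,i=8, bit0=1)
  bits 00010000000100010001101100000101 = 269556485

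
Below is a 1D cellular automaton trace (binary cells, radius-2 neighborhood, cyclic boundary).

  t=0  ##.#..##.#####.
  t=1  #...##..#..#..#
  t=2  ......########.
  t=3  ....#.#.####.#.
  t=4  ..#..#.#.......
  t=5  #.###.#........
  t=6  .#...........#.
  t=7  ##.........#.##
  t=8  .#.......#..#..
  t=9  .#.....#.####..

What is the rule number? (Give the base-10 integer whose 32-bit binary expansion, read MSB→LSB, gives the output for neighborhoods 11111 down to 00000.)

  [31] ##### => #  t=0,i=11
  [30] ####. => .  t=0,i=12
  [29] ###.# => .  t=0,i=13
  [28] ###.. => #  t=2,i=13
  [27] ##.## => #  t=0,i=8
  [26] ##.#. => .  t=0,i=2
  [25] ##..# => #  t=1,i=6
  [24] ##... => .  t=1,i=1
  [23] #.### => .  t=0,i=9
  [22] #.##. => #  t=0,i=0
  [21] #.#.# => .  t=3,i=6
  [20] #.#.. => .  t=0,i=3
  [19] #..## => #  t=0,i=5
  [18] #..#. => #  t=1,i=7
  [17] #...# => .  t=1,i=2
  [16] #.... => .  t=2,i=0
  [15] .#### => .  t=0,i=10
  [14] .###. => .  t=5,i=3
  [13] .##.# => .  t=0,i=1
  [12] .##.. => .  t=1,i=0
  [11] .#.## => #  t=3,i=7
  [10] .#.#. => #  t=3,i=5
  [9] .#..# => #  t=0,i=4
  [8] .#... => .  t=3,i=14
  [7] ..### => #  t=2,i=6
  [6] ..##. => .  t=0,i=6
  [5] ..#.# => .  t=3,i=4
  [4] ..#.. => #  t=1,i=8
  [3] ...## => .  t=1,i=3
  [2] ...#. => .  t=3,i=3
  [1] ....# => #  t=2,i=4
  [0] ..... => .  t=2,i=1
  bits 10011010010011000000111010010010 = 2588675730

2588675730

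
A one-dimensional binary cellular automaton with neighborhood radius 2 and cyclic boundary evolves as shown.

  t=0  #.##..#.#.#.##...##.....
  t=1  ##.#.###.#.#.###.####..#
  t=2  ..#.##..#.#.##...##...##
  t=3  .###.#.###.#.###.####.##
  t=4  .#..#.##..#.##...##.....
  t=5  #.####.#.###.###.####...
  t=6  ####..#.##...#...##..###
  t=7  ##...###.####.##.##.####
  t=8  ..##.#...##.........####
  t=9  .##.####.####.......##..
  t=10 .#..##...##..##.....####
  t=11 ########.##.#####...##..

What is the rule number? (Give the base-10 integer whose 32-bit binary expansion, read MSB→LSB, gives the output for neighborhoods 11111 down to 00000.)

  ##### -> #   bit 31 = 1  t=6,i=0
  ####. -> .   bit 30 = 0  t=1,i=19
  ###.# -> .   bit 29 = 0  t=1,i=1
  ###.. -> .   bit 28 = 0  t=1,i=20
  ##.## -> .   bit 27 = 0  t=1,i=16
  ##.#. -> #   bit 26 = 1  t=1,i=2
  ##..# -> .   bit 25 = 0  t=0,i=4
  ##... -> #   bit 24 = 1  t=0,i=14
  #.### -> #   bit 23 = 1  t=1,i=5
  #.##. -> .   bit 22 = 0  t=0,i=2
  #.#.# -> .   bit 21 = 0  t=0,i=8
  #.#.. -> #   bit 20 = 1  t=8,i=5
  #..## -> #   bit 19 = 1  t=1,i=22
  #..#. -> #   bit 18 = 1  t=0,i=5
  #...# -> #   bit 17 = 1  t=0,i=15
  #.... -> #   bit 16 = 1  t=0,i=20
  .#### -> #   bit 15 = 1  t=1,i=18
  .###. -> .   bit 14 = 0  t=1,i=0
  .##.# -> .   bit 13 = 0  t=3,i=23
  .##.. -> #   bit 12 = 1  t=0,i=3
  .#.## -> #   bit 11 = 1  t=0,i=1
  .#.#. -> #   bit 10 = 1  t=0,i=7
  .#..# -> #   bit 9 = 1  t=4,i=2
  .#... -> #   bit 8 = 1  t=6,i=14
  ..### -> #   bit 7 = 1  t=1,i=23
  ..##. -> #   bit 6 = 1  t=0,i=17
  ..#.# -> #   bit 5 = 1  t=0,i=0
  ..#.. -> .   bit 4 = 0  t=4,i=1
  ...## -> .   bit 3 = 0  t=0,i=16
  ...#. -> #   bit 2 = 1  t=0,i=23
  ....# -> .   bit 1 = 0  t=0,i=22
  ..... -> .   bit 0 = 0  t=0,i=21
  bits 10000101100111111001111111100100 = 2241830884

2241830884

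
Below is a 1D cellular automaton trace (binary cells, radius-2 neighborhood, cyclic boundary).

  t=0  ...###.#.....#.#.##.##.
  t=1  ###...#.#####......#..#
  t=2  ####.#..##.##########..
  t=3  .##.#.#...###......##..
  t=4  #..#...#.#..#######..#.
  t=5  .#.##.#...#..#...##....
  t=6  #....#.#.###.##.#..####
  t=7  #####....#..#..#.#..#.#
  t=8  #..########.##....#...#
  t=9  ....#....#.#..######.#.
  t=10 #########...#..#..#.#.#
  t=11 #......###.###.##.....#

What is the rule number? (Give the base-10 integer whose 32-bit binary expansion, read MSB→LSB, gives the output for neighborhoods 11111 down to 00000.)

1568768799

  #####|.  b31=0 t=1,i=10
  ####.|#  b30=1 t=1,i=1
  ###.#|.  b29=0 t=0,i=5
  ###..|#  b28=1 t=1,i=2
  ##.##|#  b27=1 t=0,i=19
  ##.#.|#  b26=1 t=0,i=6
  ##..#|.  b25=0 t=2,i=21
  ##...|#  b24=1 t=0,i=22
  #.###|#  b23=1 t=1,i=8
  #.##.|.  b22=0 t=0,i=17
  #.#.#|.  b21=0 t=0,i=15
  #.#..|.  b20=0 t=0,i=7
  #..##|.  b19=0 t=1,i=21
  #..#.|.  b18=0 t=4,i=2
  #...#|.  b17=0 t=1,i=4
  #....|#  b16=1 t=0,i=0
  .####|#  b15=1 t=1,i=0
  .###.|.  b14=0 t=0,i=4
  .##.#|.  b13=0 t=0,i=18
  .##..|.  b12=0 t=0,i=21
  .#.##|.  b11=0 t=0,i=16
  .#.#.|.  b10=0 t=0,i=14
  .#..#|#  b9=1 t=1,i=20
  .#...|#  b8=1 t=0,i=8
  ..###|.  b7=0 t=0,i=3
  ..##.|.  b6=0 t=2,i=8
  ..#.#|.  b5=0 t=0,i=13
  ..#..|#  b4=1 t=1,i=19
  ...##|#  b3=1 t=0,i=2
  ...#.|#  b2=1 t=0,i=12
  ....#|#  b1=1 t=0,i=1
  .....|#  b0=1 t=0,i=10
  bits 01011101100000011000001100011111 = 1568768799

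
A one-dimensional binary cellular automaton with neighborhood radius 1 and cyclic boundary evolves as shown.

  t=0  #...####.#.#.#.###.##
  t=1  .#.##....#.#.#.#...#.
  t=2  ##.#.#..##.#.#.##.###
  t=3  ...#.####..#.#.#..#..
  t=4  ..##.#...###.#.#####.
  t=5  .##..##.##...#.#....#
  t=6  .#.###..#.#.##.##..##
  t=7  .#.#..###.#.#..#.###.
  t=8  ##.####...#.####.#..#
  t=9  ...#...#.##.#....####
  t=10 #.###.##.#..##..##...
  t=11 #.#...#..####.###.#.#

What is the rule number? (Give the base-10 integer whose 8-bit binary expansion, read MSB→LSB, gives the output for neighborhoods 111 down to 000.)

30

  ###|.  b7=0 t=0,i=5
  ##.|.  b6=0 t=0,i=0
  #.#|.  b5=0 t=0,i=8
  #..|#  b4=1 t=0,i=1
  .##|#  b3=1 t=0,i=4
  .#.|#  b2=1 t=0,i=9
  ..#|#  b1=1 t=0,i=3
  ...|.  b0=0 t=0,i=2
  bits 00011110 = 30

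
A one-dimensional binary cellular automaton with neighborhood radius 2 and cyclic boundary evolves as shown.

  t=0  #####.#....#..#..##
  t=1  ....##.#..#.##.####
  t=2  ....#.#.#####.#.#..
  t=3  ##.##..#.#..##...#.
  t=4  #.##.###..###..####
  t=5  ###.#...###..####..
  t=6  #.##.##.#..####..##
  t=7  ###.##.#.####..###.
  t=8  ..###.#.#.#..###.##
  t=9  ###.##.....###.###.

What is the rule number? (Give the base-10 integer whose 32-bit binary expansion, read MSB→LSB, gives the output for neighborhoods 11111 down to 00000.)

  ##### -> .   bit 31 = 0  t=0,i=0
  ####. -> .   bit 30 = 0  t=0,i=3
  ###.# -> #   bit 29 = 1  t=0,i=4
  ###.. -> .   bit 28 = 0  t=1,i=18
  ##.## -> #   bit 27 = 1  t=1,i=14
  ##.#. -> #   bit 26 = 1  t=0,i=5
  ##..# -> #   bit 25 = 1  t=3,i=5
  ##... -> .   bit 24 = 0  t=1,i=0
  #.### -> .   bit 23 = 0  t=1,i=15
  #.##. -> #   bit 22 = 1  t=1,i=12
  #.#.# -> .   bit 21 = 0  t=2,i=6
  #.#.. -> .   bit 20 = 0  t=0,i=6
  #..## -> #   bit 19 = 1  t=0,i=16
  #..#. -> #   bit 18 = 1  t=0,i=13
  #...# -> #   bit 17 = 1  t=3,i=15
  #.... -> .   bit 16 = 0  t=0,i=8
  .#### -> #   bit 15 = 1  t=0,i=18
  .###. -> .   bit 14 = 0  t=4,i=6
  .##.# -> .   bit 13 = 0  t=1,i=5
  .##.. -> .   bit 12 = 0  t=3,i=4
  .#.## -> #   bit 11 = 1  t=1,i=11
  .#.#. -> .   bit 10 = 0  t=2,i=5
  .#..# -> #   bit 9 = 1  t=0,i=12
  .#... -> #   bit 8 = 1  t=0,i=7
  ..### -> #   bit 7 = 1  t=0,i=17
  ..##. -> #   bit 6 = 1  t=1,i=4
  ..#.# -> #   bit 5 = 1  t=1,i=10
  ..#.. -> .   bit 4 = 0  t=0,i=11
  ...## -> .   bit 3 = 0  t=1,i=3
  ...#. -> #   bit 2 = 1  t=0,i=10
  ....# -> .   bit 1 = 0  t=0,i=9
  ..... -> #   bit 0 = 1  t=2,i=0
  bits 00101110010011101000101111100101 = 776899557

776899557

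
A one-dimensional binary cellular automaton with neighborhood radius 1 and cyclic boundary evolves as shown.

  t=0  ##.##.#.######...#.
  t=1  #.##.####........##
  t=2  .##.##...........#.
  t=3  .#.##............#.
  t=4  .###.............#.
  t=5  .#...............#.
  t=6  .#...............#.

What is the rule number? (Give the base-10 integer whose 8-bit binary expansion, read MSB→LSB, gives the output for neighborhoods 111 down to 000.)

44

  nb ###: next=.  (t=0,i=9, bit7=0)
  nb ##.: next=.  (t=0,i=1, bit6=0)
  nb #.#: next=#  (t=0,i=2, bit5=1)
  nb #..: next=.  (t=0,i=14, bit4=0)
  nb .##: next=#  (t=0,i=0, bit3=1)
  nb .#.: next=#  (t=0,i=6, bit2=1)
  nb ..#: next=.  (t=0,i=16, bit1=0)
  nb ...: next=.  (t=0,i=15, bit0=0)
  bits 00101100 = 44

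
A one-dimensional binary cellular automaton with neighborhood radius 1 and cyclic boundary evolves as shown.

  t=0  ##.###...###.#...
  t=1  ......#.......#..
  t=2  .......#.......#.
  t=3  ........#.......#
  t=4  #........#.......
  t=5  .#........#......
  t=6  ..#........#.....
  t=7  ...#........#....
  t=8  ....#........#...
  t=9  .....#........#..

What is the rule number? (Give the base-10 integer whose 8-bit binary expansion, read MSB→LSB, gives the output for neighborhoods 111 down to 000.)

16

  ### -> .   bit 7 = 0  t=0,i=4
  ##. -> .   bit 6 = 0  t=0,i=1
  #.# -> .   bit 5 = 0  t=0,i=2
  #.. -> #   bit 4 = 1  t=0,i=6
  .## -> .   bit 3 = 0  t=0,i=0
  .#. -> .   bit 2 = 0  t=0,i=13
  ..# -> .   bit 1 = 0  t=0,i=8
  ... -> .   bit 0 = 0  t=0,i=7
  bits 00010000 = 16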